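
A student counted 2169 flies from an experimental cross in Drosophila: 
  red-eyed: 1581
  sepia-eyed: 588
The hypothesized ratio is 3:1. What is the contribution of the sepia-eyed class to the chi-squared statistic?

Under the 3:1 hypothesis (Σ ratio = 4, N = 2169):
  red-eyed: 2169 × 3/4 = 1626.75
  sepia-eyed: 2169 × 1/4 = 542.25
Contribution of sepia-eyed: (588 − 542.25)² / 542.25 = 3.8600

3.860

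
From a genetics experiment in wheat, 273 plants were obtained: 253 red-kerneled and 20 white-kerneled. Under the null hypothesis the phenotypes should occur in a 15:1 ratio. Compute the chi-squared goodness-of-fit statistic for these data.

Total ratio parts = 16. Expected numbers out of 273:
  red-kerneled: 273 × 15/16 = 255.9375
  white-kerneled: 273 × 1/16 = 17.0625
χ² = Σ (O − E)² / E
  red-kerneled: (253 − 255.9375)² / 255.9375 = 0.0337
  white-kerneled: (20 − 17.0625)² / 17.0625 = 0.5057
χ² = 0.0337 + 0.5057 = 0.5394 ≈ 0.539

0.539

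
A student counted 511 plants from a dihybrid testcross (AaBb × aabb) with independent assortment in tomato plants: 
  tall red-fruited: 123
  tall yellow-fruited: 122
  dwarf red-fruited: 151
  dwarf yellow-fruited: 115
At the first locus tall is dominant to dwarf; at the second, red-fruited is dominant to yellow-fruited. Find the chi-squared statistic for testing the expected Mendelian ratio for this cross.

A dihybrid testcross with independent assortment gives a 1:1:1:1 ratio.
The 1:1:1:1 ratio has 4 parts, so with N = 511 the expected counts are:
  tall red-fruited: 511 × 1/4 = 127.75
  tall yellow-fruited: 511 × 1/4 = 127.75
  dwarf red-fruited: 511 × 1/4 = 127.75
  dwarf yellow-fruited: 511 × 1/4 = 127.75
χ² = Σ (O − E)² / E
  tall red-fruited: (123 − 127.75)² / 127.75 = 0.1766
  tall yellow-fruited: (122 − 127.75)² / 127.75 = 0.2588
  dwarf red-fruited: (151 − 127.75)² / 127.75 = 4.2314
  dwarf yellow-fruited: (115 − 127.75)² / 127.75 = 1.2725
χ² = 0.1766 + 0.2588 + 4.2314 + 1.2725 = 5.9393 ≈ 5.939

5.939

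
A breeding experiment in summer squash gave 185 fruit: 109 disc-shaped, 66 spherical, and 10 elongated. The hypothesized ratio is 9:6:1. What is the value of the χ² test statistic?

The 9:6:1 ratio has 16 parts, so with N = 185 the expected counts are:
  disc-shaped: 185 × 9/16 = 104.0625
  spherical: 185 × 6/16 = 69.375
  elongated: 185 × 1/16 = 11.5625
χ² = Σ (O − E)² / E
  disc-shaped: (109 − 104.0625)² / 104.0625 = 0.2343
  spherical: (66 − 69.375)² / 69.375 = 0.1642
  elongated: (10 − 11.5625)² / 11.5625 = 0.2111
χ² = 0.2343 + 0.1642 + 0.2111 = 0.6096 ≈ 0.610

0.610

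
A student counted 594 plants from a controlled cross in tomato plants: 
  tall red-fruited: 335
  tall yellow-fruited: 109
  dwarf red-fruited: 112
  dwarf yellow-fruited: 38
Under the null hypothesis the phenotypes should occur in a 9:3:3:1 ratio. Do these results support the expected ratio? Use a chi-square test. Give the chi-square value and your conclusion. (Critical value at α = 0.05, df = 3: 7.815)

Total ratio parts = 16. Expected numbers out of 594:
  tall red-fruited: 594 × 9/16 = 334.125
  tall yellow-fruited: 594 × 3/16 = 111.375
  dwarf red-fruited: 594 × 3/16 = 111.375
  dwarf yellow-fruited: 594 × 1/16 = 37.125
χ² = Σ (O − E)² / E
  tall red-fruited: (335 − 334.125)² / 334.125 = 0.0023
  tall yellow-fruited: (109 − 111.375)² / 111.375 = 0.0506
  dwarf red-fruited: (112 − 111.375)² / 111.375 = 0.0035
  dwarf yellow-fruited: (38 − 37.125)² / 37.125 = 0.0206
χ² = 0.0023 + 0.0506 + 0.0035 + 0.0206 = 0.077
Degrees of freedom = 4 − 1 = 3; critical value at α = 0.05 is 7.815.
Since 0.077 < 7.815, we fail to reject the null hypothesis — the data are consistent with the 9:3:3:1 ratio.

0.077; consistent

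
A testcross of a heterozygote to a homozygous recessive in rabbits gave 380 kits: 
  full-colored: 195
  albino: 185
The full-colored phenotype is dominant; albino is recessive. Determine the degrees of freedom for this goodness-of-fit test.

A testcross of a heterozygote (Aa × aa) gives a 1:1 phenotypic ratio.
A goodness-of-fit test with 2 phenotype classes has df = 2 − 1 = 1.

1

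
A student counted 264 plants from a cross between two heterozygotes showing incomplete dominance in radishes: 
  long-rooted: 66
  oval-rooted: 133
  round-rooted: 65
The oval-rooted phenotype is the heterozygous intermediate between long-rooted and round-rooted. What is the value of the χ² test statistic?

With incomplete dominance, a heterozygote × heterozygote cross gives a 1:2:1 phenotypic ratio.
The 1:2:1 ratio has 4 parts, so with N = 264 the expected counts are:
  long-rooted: 264 × 1/4 = 66
  oval-rooted: 264 × 2/4 = 132
  round-rooted: 264 × 1/4 = 66
χ² = Σ (O − E)² / E
  long-rooted: (66 − 66)² / 66 = 0.0000
  oval-rooted: (133 − 132)² / 132 = 0.0076
  round-rooted: (65 − 66)² / 66 = 0.0152
χ² = 0.0000 + 0.0076 + 0.0152 = 0.0228 ≈ 0.023

0.023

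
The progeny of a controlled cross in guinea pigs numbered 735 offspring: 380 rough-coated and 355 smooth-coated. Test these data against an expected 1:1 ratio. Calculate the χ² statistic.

The 1:1 ratio has 2 parts, so with N = 735 the expected counts are:
  rough-coated: 735 × 1/2 = 367.5
  smooth-coated: 735 × 1/2 = 367.5
χ² = Σ (O − E)² / E
  rough-coated: (380 − 367.5)² / 367.5 = 0.4252
  smooth-coated: (355 − 367.5)² / 367.5 = 0.4252
χ² = 0.4252 + 0.4252 = 0.8504 ≈ 0.850

0.850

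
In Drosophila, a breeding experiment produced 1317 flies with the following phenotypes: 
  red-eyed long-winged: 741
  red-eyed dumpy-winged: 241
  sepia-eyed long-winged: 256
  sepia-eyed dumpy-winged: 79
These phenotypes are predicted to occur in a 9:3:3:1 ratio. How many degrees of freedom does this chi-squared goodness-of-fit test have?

3

A goodness-of-fit test with 4 phenotype classes has df = 4 − 1 = 3.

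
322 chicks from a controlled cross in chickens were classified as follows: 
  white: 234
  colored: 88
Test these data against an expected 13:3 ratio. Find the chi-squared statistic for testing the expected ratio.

15.557

Expected counts for N = 322 under a 13:3 ratio (total parts = 16):
  white: 322 × 13/16 = 261.625
  colored: 322 × 3/16 = 60.375
χ² = Σ (O − E)² / E
  white: (234 − 261.625)² / 261.625 = 2.9169
  colored: (88 − 60.375)² / 60.375 = 12.6400
χ² = 2.9169 + 12.6400 = 15.5569 ≈ 15.557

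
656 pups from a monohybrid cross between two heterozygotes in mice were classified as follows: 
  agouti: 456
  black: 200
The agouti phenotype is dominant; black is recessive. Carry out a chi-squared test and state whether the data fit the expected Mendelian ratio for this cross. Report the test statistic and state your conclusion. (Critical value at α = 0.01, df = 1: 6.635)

For a monohybrid cross between heterozygotes with complete dominance, the expected phenotypic ratio is 3:1.
The 3:1 ratio has 4 parts, so with N = 656 the expected counts are:
  agouti: 656 × 3/4 = 492
  black: 656 × 1/4 = 164
χ² = Σ (O − E)² / E
  agouti: (456 − 492)² / 492 = 2.6341
  black: (200 − 164)² / 164 = 7.9024
χ² = 2.6341 + 7.9024 = 10.5365 ≈ 10.537
Degrees of freedom = 2 − 1 = 1; critical value at α = 0.01 is 6.635.
Since 10.537 > 6.635, we reject the null hypothesis — the data do not fit the 3:1 ratio.

10.537; not consistent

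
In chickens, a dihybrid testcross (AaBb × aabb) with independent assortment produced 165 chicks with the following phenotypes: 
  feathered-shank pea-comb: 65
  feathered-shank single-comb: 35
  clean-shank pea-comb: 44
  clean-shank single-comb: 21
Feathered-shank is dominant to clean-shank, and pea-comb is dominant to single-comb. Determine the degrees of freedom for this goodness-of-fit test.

3

A dihybrid testcross with independent assortment gives a 1:1:1:1 ratio.
A goodness-of-fit test with 4 phenotype classes has df = 4 − 1 = 3.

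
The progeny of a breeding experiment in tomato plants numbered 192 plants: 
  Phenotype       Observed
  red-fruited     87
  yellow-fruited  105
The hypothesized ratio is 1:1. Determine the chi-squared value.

Under the 1:1 hypothesis (Σ ratio = 2, N = 192):
  red-fruited: 192 × 1/2 = 96
  yellow-fruited: 192 × 1/2 = 96
χ² = Σ (O − E)² / E
  red-fruited: (87 − 96)² / 96 = 0.8438
  yellow-fruited: (105 − 96)² / 96 = 0.8438
χ² = 0.8438 + 0.8438 = 1.6876 ≈ 1.688

1.688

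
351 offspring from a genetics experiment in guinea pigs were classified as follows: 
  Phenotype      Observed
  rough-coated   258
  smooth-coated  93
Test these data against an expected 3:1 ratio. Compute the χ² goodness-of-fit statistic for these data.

The 3:1 ratio has 4 parts, so with N = 351 the expected counts are:
  rough-coated: 351 × 3/4 = 263.25
  smooth-coated: 351 × 1/4 = 87.75
χ² = Σ (O − E)² / E
  rough-coated: (258 − 263.25)² / 263.25 = 0.1047
  smooth-coated: (93 − 87.75)² / 87.75 = 0.3141
χ² = 0.1047 + 0.3141 = 0.4188 ≈ 0.419

0.419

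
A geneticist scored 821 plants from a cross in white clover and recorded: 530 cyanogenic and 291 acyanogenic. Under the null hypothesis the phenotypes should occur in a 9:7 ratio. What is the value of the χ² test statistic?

23.013

Expected counts for N = 821 under a 9:7 ratio (total parts = 16):
  cyanogenic: 821 × 9/16 = 461.8125
  acyanogenic: 821 × 7/16 = 359.1875
χ² = Σ (O − E)² / E
  cyanogenic: (530 − 461.8125)² / 461.8125 = 10.0680
  acyanogenic: (291 − 359.1875)² / 359.1875 = 12.9446
χ² = 10.0680 + 12.9446 = 23.0126 ≈ 23.013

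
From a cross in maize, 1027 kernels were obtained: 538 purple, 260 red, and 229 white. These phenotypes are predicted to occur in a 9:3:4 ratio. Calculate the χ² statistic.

29.343

Under the 9:3:4 hypothesis (Σ ratio = 16, N = 1027):
  purple: 1027 × 9/16 = 577.6875
  red: 1027 × 3/16 = 192.5625
  white: 1027 × 4/16 = 256.75
χ² = Σ (O − E)² / E
  purple: (538 − 577.6875)² / 577.6875 = 2.7266
  red: (260 − 192.5625)² / 192.5625 = 23.6174
  white: (229 − 256.75)² / 256.75 = 2.9993
χ² = 2.7266 + 23.6174 + 2.9993 = 29.3433 ≈ 29.343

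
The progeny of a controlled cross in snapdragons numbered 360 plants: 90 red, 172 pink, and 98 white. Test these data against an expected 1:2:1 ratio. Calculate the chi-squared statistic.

1.067

Under the 1:2:1 hypothesis (Σ ratio = 4, N = 360):
  red: 360 × 1/4 = 90
  pink: 360 × 2/4 = 180
  white: 360 × 1/4 = 90
χ² = Σ (O − E)² / E
  red: (90 − 90)² / 90 = 0.0000
  pink: (172 − 180)² / 180 = 0.3556
  white: (98 − 90)² / 90 = 0.7111
χ² = 0.0000 + 0.3556 + 0.7111 = 1.0667 ≈ 1.067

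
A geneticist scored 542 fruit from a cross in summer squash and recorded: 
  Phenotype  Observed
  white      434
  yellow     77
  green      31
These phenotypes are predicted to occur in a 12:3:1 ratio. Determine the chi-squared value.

The 12:3:1 ratio has 16 parts, so with N = 542 the expected counts are:
  white: 542 × 12/16 = 406.5
  yellow: 542 × 3/16 = 101.625
  green: 542 × 1/16 = 33.875
χ² = Σ (O − E)² / E
  white: (434 − 406.5)² / 406.5 = 1.8604
  yellow: (77 − 101.625)² / 101.625 = 5.9669
  green: (31 − 33.875)² / 33.875 = 0.2440
χ² = 1.8604 + 5.9669 + 0.2440 = 8.0713 ≈ 8.071

8.071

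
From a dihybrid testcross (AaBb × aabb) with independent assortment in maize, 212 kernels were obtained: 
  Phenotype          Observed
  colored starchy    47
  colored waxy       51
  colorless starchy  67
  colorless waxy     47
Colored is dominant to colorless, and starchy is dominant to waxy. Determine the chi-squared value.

A dihybrid testcross with independent assortment gives a 1:1:1:1 ratio.
The 1:1:1:1 ratio has 4 parts, so with N = 212 the expected counts are:
  colored starchy: 212 × 1/4 = 53
  colored waxy: 212 × 1/4 = 53
  colorless starchy: 212 × 1/4 = 53
  colorless waxy: 212 × 1/4 = 53
χ² = Σ (O − E)² / E
  colored starchy: (47 − 53)² / 53 = 0.6792
  colored waxy: (51 − 53)² / 53 = 0.0755
  colorless starchy: (67 − 53)² / 53 = 3.6981
  colorless waxy: (47 − 53)² / 53 = 0.6792
χ² = 0.6792 + 0.0755 + 3.6981 + 0.6792 = 5.132

5.132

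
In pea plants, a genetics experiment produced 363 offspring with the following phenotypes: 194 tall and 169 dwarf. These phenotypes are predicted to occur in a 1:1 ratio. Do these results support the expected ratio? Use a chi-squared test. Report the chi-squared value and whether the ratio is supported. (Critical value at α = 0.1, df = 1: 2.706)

1.722; consistent

Under the 1:1 hypothesis (Σ ratio = 2, N = 363):
  tall: 363 × 1/2 = 181.5
  dwarf: 363 × 1/2 = 181.5
χ² = Σ (O − E)² / E
  tall: (194 − 181.5)² / 181.5 = 0.8609
  dwarf: (169 − 181.5)² / 181.5 = 0.8609
χ² = 0.8609 + 0.8609 = 1.7218 ≈ 1.722
Degrees of freedom = 2 − 1 = 1; critical value at α = 0.1 is 2.706.
Since 1.722 < 2.706, we fail to reject the null hypothesis — the data are consistent with the 1:1 ratio.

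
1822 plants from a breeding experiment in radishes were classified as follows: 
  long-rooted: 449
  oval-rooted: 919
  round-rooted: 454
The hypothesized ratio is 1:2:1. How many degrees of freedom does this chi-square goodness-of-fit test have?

2

A goodness-of-fit test with 3 phenotype classes has df = 3 − 1 = 2.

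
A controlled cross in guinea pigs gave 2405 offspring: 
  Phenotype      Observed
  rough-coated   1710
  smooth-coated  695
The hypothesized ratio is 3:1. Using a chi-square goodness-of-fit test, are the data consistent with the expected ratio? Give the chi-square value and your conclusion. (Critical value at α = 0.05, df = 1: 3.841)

Expected counts for N = 2405 under a 3:1 ratio (total parts = 4):
  rough-coated: 2405 × 3/4 = 1803.75
  smooth-coated: 2405 × 1/4 = 601.25
χ² = Σ (O − E)² / E
  rough-coated: (1710 − 1803.75)² / 1803.75 = 4.8727
  smooth-coated: (695 − 601.25)² / 601.25 = 14.6180
χ² = 4.8727 + 14.6180 = 19.4907 ≈ 19.491
Degrees of freedom = 2 − 1 = 1; critical value at α = 0.05 is 3.841.
Since 19.491 > 3.841, we reject the null hypothesis — the data do not fit the 3:1 ratio.

19.491; not consistent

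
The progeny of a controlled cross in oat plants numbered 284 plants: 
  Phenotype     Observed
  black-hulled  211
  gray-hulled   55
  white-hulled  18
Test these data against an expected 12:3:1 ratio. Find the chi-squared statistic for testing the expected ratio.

0.080

Under the 12:3:1 hypothesis (Σ ratio = 16, N = 284):
  black-hulled: 284 × 12/16 = 213
  gray-hulled: 284 × 3/16 = 53.25
  white-hulled: 284 × 1/16 = 17.75
χ² = Σ (O − E)² / E
  black-hulled: (211 − 213)² / 213 = 0.0188
  gray-hulled: (55 − 53.25)² / 53.25 = 0.0575
  white-hulled: (18 − 17.75)² / 17.75 = 0.0035
χ² = 0.0188 + 0.0575 + 0.0035 = 0.0798 ≈ 0.080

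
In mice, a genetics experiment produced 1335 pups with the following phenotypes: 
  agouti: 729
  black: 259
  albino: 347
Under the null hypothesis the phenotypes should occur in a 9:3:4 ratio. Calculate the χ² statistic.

1.468

Under the 9:3:4 hypothesis (Σ ratio = 16, N = 1335):
  agouti: 1335 × 9/16 = 750.9375
  black: 1335 × 3/16 = 250.3125
  albino: 1335 × 4/16 = 333.75
χ² = Σ (O − E)² / E
  agouti: (729 − 750.9375)² / 750.9375 = 0.6409
  black: (259 − 250.3125)² / 250.3125 = 0.3015
  albino: (347 − 333.75)² / 333.75 = 0.5260
χ² = 0.6409 + 0.3015 + 0.5260 = 1.4684 ≈ 1.468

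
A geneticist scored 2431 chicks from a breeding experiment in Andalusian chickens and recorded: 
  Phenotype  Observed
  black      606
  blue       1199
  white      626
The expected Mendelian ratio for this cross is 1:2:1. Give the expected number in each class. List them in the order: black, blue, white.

607.75, 1215.5, 607.75

The 1:2:1 ratio has 4 parts, so with N = 2431 the expected counts are:
  black: 2431 × 1/4 = 607.75
  blue: 2431 × 2/4 = 1215.5
  white: 2431 × 1/4 = 607.75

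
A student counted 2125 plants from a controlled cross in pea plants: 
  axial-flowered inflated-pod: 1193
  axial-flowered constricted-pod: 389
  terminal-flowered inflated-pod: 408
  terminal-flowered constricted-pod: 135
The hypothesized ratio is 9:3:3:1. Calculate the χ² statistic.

0.494

Expected counts for N = 2125 under a 9:3:3:1 ratio (total parts = 16):
  axial-flowered inflated-pod: 2125 × 9/16 = 1195.3125
  axial-flowered constricted-pod: 2125 × 3/16 = 398.4375
  terminal-flowered inflated-pod: 2125 × 3/16 = 398.4375
  terminal-flowered constricted-pod: 2125 × 1/16 = 132.8125
χ² = Σ (O − E)² / E
  axial-flowered inflated-pod: (1193 − 1195.3125)² / 1195.3125 = 0.0045
  axial-flowered constricted-pod: (389 − 398.4375)² / 398.4375 = 0.2235
  terminal-flowered inflated-pod: (408 − 398.4375)² / 398.4375 = 0.2295
  terminal-flowered constricted-pod: (135 − 132.8125)² / 132.8125 = 0.0360
χ² = 0.0045 + 0.2235 + 0.2295 + 0.0360 = 0.4935 ≈ 0.494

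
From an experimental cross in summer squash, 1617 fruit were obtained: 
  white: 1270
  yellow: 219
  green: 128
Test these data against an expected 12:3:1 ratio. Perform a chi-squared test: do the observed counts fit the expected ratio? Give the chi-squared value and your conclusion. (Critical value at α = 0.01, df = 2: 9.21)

The 12:3:1 ratio has 16 parts, so with N = 1617 the expected counts are:
  white: 1617 × 12/16 = 1212.75
  yellow: 1617 × 3/16 = 303.1875
  green: 1617 × 1/16 = 101.0625
χ² = Σ (O − E)² / E
  white: (1270 − 1212.75)² / 1212.75 = 2.7026
  yellow: (219 − 303.1875)² / 303.1875 = 23.3767
  green: (128 − 101.0625)² / 101.0625 = 7.1800
χ² = 2.7026 + 23.3767 + 7.1800 = 33.2593 ≈ 33.259
Degrees of freedom = 3 − 1 = 2; critical value at α = 0.01 is 9.21.
Since 33.259 > 9.21, we reject the null hypothesis — the data do not fit the 12:3:1 ratio.

33.259; not consistent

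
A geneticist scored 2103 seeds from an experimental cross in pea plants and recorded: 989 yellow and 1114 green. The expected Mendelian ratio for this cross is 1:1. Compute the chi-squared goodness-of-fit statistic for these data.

Expected counts for N = 2103 under a 1:1 ratio (total parts = 2):
  yellow: 2103 × 1/2 = 1051.5
  green: 2103 × 1/2 = 1051.5
χ² = Σ (O − E)² / E
  yellow: (989 − 1051.5)² / 1051.5 = 3.7149
  green: (1114 − 1051.5)² / 1051.5 = 3.7149
χ² = 3.7149 + 3.7149 = 7.4298 ≈ 7.430

7.430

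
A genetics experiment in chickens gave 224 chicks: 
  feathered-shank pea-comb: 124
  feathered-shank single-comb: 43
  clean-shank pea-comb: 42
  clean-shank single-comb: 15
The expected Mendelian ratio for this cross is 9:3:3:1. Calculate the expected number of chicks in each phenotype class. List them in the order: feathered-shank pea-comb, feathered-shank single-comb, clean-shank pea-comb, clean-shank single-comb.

Expected counts for N = 224 under a 9:3:3:1 ratio (total parts = 16):
  feathered-shank pea-comb: 224 × 9/16 = 126
  feathered-shank single-comb: 224 × 3/16 = 42
  clean-shank pea-comb: 224 × 3/16 = 42
  clean-shank single-comb: 224 × 1/16 = 14

126, 42, 42, 14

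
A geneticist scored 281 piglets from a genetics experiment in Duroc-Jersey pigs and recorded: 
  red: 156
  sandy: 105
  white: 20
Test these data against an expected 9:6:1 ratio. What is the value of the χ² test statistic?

0.367

Total ratio parts = 16. Expected numbers out of 281:
  red: 281 × 9/16 = 158.0625
  sandy: 281 × 6/16 = 105.375
  white: 281 × 1/16 = 17.5625
χ² = Σ (O − E)² / E
  red: (156 − 158.0625)² / 158.0625 = 0.0269
  sandy: (105 − 105.375)² / 105.375 = 0.0013
  white: (20 − 17.5625)² / 17.5625 = 0.3383
χ² = 0.0269 + 0.0013 + 0.3383 = 0.3665 ≈ 0.367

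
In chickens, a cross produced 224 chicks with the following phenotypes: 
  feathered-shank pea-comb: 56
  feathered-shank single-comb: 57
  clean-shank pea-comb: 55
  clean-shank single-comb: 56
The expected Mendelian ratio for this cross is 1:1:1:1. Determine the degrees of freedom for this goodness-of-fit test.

A goodness-of-fit test with 4 phenotype classes has df = 4 − 1 = 3.

3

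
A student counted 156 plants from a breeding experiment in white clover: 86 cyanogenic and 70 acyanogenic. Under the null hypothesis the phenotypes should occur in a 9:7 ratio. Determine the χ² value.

0.080

The 9:7 ratio has 16 parts, so with N = 156 the expected counts are:
  cyanogenic: 156 × 9/16 = 87.75
  acyanogenic: 156 × 7/16 = 68.25
χ² = Σ (O − E)² / E
  cyanogenic: (86 − 87.75)² / 87.75 = 0.0349
  acyanogenic: (70 − 68.25)² / 68.25 = 0.0449
χ² = 0.0349 + 0.0449 = 0.0798 ≈ 0.080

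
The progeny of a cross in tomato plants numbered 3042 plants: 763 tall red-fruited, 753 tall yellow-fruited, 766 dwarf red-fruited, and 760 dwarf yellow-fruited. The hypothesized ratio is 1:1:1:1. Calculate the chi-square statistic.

Under the 1:1:1:1 hypothesis (Σ ratio = 4, N = 3042):
  tall red-fruited: 3042 × 1/4 = 760.5
  tall yellow-fruited: 3042 × 1/4 = 760.5
  dwarf red-fruited: 3042 × 1/4 = 760.5
  dwarf yellow-fruited: 3042 × 1/4 = 760.5
χ² = Σ (O − E)² / E
  tall red-fruited: (763 − 760.5)² / 760.5 = 0.0082
  tall yellow-fruited: (753 − 760.5)² / 760.5 = 0.0740
  dwarf red-fruited: (766 − 760.5)² / 760.5 = 0.0398
  dwarf yellow-fruited: (760 − 760.5)² / 760.5 = 0.0003
χ² = 0.0082 + 0.0740 + 0.0398 + 0.0003 = 0.1223 ≈ 0.122

0.122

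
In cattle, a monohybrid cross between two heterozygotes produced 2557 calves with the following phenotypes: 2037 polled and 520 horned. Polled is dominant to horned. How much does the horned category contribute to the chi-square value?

For a monohybrid cross between heterozygotes with complete dominance, the expected phenotypic ratio is 3:1.
Under the 3:1 hypothesis (Σ ratio = 4, N = 2557):
  polled: 2557 × 3/4 = 1917.75
  horned: 2557 × 1/4 = 639.25
Contribution of horned: (520 − 639.25)² / 639.25 = 22.2457

22.246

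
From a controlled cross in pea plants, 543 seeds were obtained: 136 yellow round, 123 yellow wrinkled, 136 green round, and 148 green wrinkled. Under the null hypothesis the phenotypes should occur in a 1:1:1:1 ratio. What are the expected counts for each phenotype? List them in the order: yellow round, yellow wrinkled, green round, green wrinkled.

Total ratio parts = 4. Expected numbers out of 543:
  yellow round: 543 × 1/4 = 135.75
  yellow wrinkled: 543 × 1/4 = 135.75
  green round: 543 × 1/4 = 135.75
  green wrinkled: 543 × 1/4 = 135.75

135.75, 135.75, 135.75, 135.75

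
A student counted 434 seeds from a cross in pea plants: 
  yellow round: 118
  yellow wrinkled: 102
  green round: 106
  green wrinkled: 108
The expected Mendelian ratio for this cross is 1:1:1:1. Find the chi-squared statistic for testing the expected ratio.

1.281

The 1:1:1:1 ratio has 4 parts, so with N = 434 the expected counts are:
  yellow round: 434 × 1/4 = 108.5
  yellow wrinkled: 434 × 1/4 = 108.5
  green round: 434 × 1/4 = 108.5
  green wrinkled: 434 × 1/4 = 108.5
χ² = Σ (O − E)² / E
  yellow round: (118 − 108.5)² / 108.5 = 0.8318
  yellow wrinkled: (102 − 108.5)² / 108.5 = 0.3894
  green round: (106 − 108.5)² / 108.5 = 0.0576
  green wrinkled: (108 − 108.5)² / 108.5 = 0.0023
χ² = 0.8318 + 0.3894 + 0.0576 + 0.0023 = 1.2811 ≈ 1.281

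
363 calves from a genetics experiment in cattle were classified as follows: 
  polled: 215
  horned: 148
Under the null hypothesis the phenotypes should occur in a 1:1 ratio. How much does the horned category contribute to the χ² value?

The 1:1 ratio has 2 parts, so with N = 363 the expected counts are:
  polled: 363 × 1/2 = 181.5
  horned: 363 × 1/2 = 181.5
Contribution of horned: (148 − 181.5)² / 181.5 = 6.1832

6.183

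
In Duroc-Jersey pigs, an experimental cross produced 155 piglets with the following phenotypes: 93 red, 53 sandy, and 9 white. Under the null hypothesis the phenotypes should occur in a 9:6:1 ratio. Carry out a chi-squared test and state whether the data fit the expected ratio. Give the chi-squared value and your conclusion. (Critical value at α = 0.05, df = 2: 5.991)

0.888; consistent

Total ratio parts = 16. Expected numbers out of 155:
  red: 155 × 9/16 = 87.1875
  sandy: 155 × 6/16 = 58.125
  white: 155 × 1/16 = 9.6875
χ² = Σ (O − E)² / E
  red: (93 − 87.1875)² / 87.1875 = 0.3875
  sandy: (53 − 58.125)² / 58.125 = 0.4519
  white: (9 − 9.6875)² / 9.6875 = 0.0488
χ² = 0.3875 + 0.4519 + 0.0488 = 0.8882 ≈ 0.888
Degrees of freedom = 3 − 1 = 2; critical value at α = 0.05 is 5.991.
Since 0.888 < 5.991, we fail to reject the null hypothesis — the data are consistent with the 9:6:1 ratio.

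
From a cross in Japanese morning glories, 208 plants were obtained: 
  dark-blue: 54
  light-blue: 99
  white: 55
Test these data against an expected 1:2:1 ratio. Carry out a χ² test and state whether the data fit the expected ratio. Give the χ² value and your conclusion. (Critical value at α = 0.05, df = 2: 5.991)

The 1:2:1 ratio has 4 parts, so with N = 208 the expected counts are:
  dark-blue: 208 × 1/4 = 52
  light-blue: 208 × 2/4 = 104
  white: 208 × 1/4 = 52
χ² = Σ (O − E)² / E
  dark-blue: (54 − 52)² / 52 = 0.0769
  light-blue: (99 − 104)² / 104 = 0.2404
  white: (55 − 52)² / 52 = 0.1731
χ² = 0.0769 + 0.2404 + 0.1731 = 0.4904 ≈ 0.490
Degrees of freedom = 3 − 1 = 2; critical value at α = 0.05 is 5.991.
Since 0.490 < 5.991, we fail to reject the null hypothesis — the data are consistent with the 1:2:1 ratio.

0.490; consistent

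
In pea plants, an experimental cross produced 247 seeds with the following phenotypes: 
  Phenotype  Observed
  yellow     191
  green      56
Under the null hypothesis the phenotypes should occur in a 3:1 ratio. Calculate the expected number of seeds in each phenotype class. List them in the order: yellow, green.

Expected counts for N = 247 under a 3:1 ratio (total parts = 4):
  yellow: 247 × 3/4 = 185.25
  green: 247 × 1/4 = 61.75

185.25, 61.75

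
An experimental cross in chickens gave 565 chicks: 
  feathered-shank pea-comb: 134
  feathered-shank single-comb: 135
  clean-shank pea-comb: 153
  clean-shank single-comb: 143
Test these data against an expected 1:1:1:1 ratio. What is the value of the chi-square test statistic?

1.648

The 1:1:1:1 ratio has 4 parts, so with N = 565 the expected counts are:
  feathered-shank pea-comb: 565 × 1/4 = 141.25
  feathered-shank single-comb: 565 × 1/4 = 141.25
  clean-shank pea-comb: 565 × 1/4 = 141.25
  clean-shank single-comb: 565 × 1/4 = 141.25
χ² = Σ (O − E)² / E
  feathered-shank pea-comb: (134 − 141.25)² / 141.25 = 0.3721
  feathered-shank single-comb: (135 − 141.25)² / 141.25 = 0.2765
  clean-shank pea-comb: (153 − 141.25)² / 141.25 = 0.9774
  clean-shank single-comb: (143 − 141.25)² / 141.25 = 0.0217
χ² = 0.3721 + 0.2765 + 0.9774 + 0.0217 = 1.6477 ≈ 1.648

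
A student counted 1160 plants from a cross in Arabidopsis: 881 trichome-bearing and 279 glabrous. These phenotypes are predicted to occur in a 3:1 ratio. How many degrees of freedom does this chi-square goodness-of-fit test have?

1

A goodness-of-fit test with 2 phenotype classes has df = 2 − 1 = 1.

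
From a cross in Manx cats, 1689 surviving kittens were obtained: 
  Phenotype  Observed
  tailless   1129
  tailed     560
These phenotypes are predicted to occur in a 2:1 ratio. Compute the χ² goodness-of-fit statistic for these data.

0.024

Expected counts for N = 1689 under a 2:1 ratio (total parts = 3):
  tailless: 1689 × 2/3 = 1126
  tailed: 1689 × 1/3 = 563
χ² = Σ (O − E)² / E
  tailless: (1129 − 1126)² / 1126 = 0.0080
  tailed: (560 − 563)² / 563 = 0.0160
χ² = 0.0080 + 0.0160 = 0.024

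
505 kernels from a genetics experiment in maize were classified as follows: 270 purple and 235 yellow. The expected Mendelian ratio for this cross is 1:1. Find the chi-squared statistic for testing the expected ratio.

Expected counts for N = 505 under a 1:1 ratio (total parts = 2):
  purple: 505 × 1/2 = 252.5
  yellow: 505 × 1/2 = 252.5
χ² = Σ (O − E)² / E
  purple: (270 − 252.5)² / 252.5 = 1.2129
  yellow: (235 − 252.5)² / 252.5 = 1.2129
χ² = 1.2129 + 1.2129 = 2.4258 ≈ 2.426

2.426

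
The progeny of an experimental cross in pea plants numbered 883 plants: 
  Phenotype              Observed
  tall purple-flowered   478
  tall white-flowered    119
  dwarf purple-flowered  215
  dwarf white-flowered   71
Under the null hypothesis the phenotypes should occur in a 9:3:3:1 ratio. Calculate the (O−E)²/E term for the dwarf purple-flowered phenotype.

14.762

The 9:3:3:1 ratio has 16 parts, so with N = 883 the expected counts are:
  tall purple-flowered: 883 × 9/16 = 496.6875
  tall white-flowered: 883 × 3/16 = 165.5625
  dwarf purple-flowered: 883 × 3/16 = 165.5625
  dwarf white-flowered: 883 × 1/16 = 55.1875
Contribution of dwarf purple-flowered: (215 − 165.5625)² / 165.5625 = 14.7622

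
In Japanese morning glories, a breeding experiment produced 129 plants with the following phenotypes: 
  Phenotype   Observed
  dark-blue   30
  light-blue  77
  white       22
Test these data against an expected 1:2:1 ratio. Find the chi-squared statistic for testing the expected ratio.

Expected counts for N = 129 under a 1:2:1 ratio (total parts = 4):
  dark-blue: 129 × 1/4 = 32.25
  light-blue: 129 × 2/4 = 64.5
  white: 129 × 1/4 = 32.25
χ² = Σ (O − E)² / E
  dark-blue: (30 − 32.25)² / 32.25 = 0.1570
  light-blue: (77 − 64.5)² / 64.5 = 2.4225
  white: (22 − 32.25)² / 32.25 = 3.2578
χ² = 0.1570 + 2.4225 + 3.2578 = 5.8373 ≈ 5.837

5.837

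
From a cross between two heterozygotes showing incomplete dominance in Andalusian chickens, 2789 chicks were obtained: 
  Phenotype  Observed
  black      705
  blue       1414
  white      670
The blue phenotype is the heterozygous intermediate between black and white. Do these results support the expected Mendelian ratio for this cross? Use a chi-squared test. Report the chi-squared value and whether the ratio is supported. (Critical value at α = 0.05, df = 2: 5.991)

1.424; consistent

With incomplete dominance, a heterozygote × heterozygote cross gives a 1:2:1 phenotypic ratio.
Under the 1:2:1 hypothesis (Σ ratio = 4, N = 2789):
  black: 2789 × 1/4 = 697.25
  blue: 2789 × 2/4 = 1394.5
  white: 2789 × 1/4 = 697.25
χ² = Σ (O − E)² / E
  black: (705 − 697.25)² / 697.25 = 0.0861
  blue: (1414 − 1394.5)² / 1394.5 = 0.2727
  white: (670 − 697.25)² / 697.25 = 1.0650
χ² = 0.0861 + 0.2727 + 1.0650 = 1.4238 ≈ 1.424
Degrees of freedom = 3 − 1 = 2; critical value at α = 0.05 is 5.991.
Since 1.424 < 5.991, we fail to reject the null hypothesis — the data are consistent with the 1:2:1 ratio.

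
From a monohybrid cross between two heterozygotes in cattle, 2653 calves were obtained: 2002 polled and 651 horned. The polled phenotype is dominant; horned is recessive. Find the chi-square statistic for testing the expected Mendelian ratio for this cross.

For a monohybrid cross between heterozygotes with complete dominance, the expected phenotypic ratio is 3:1.
Under the 3:1 hypothesis (Σ ratio = 4, N = 2653):
  polled: 2653 × 3/4 = 1989.75
  horned: 2653 × 1/4 = 663.25
χ² = Σ (O − E)² / E
  polled: (2002 − 1989.75)² / 1989.75 = 0.0754
  horned: (651 − 663.25)² / 663.25 = 0.2263
χ² = 0.0754 + 0.2263 = 0.3017 ≈ 0.302

0.302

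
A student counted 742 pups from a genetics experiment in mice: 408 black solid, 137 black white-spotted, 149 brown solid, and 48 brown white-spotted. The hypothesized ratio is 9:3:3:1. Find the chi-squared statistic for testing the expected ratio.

1.001

Expected counts for N = 742 under a 9:3:3:1 ratio (total parts = 16):
  black solid: 742 × 9/16 = 417.375
  black white-spotted: 742 × 3/16 = 139.125
  brown solid: 742 × 3/16 = 139.125
  brown white-spotted: 742 × 1/16 = 46.375
χ² = Σ (O − E)² / E
  black solid: (408 − 417.375)² / 417.375 = 0.2106
  black white-spotted: (137 − 139.125)² / 139.125 = 0.0325
  brown solid: (149 − 139.125)² / 139.125 = 0.7009
  brown white-spotted: (48 − 46.375)² / 46.375 = 0.0569
χ² = 0.2106 + 0.0325 + 0.7009 + 0.0569 = 1.0009 ≈ 1.001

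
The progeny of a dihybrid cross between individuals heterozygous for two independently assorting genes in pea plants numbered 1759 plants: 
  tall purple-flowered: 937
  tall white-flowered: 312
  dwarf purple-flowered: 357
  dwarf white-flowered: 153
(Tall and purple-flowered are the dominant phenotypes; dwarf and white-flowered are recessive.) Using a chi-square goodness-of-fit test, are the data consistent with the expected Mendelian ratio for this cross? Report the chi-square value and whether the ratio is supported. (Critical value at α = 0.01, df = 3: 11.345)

22.850; not consistent

A dihybrid F₂ with independent assortment and complete dominance at both loci gives a 9:3:3:1 phenotypic ratio.
Under the 9:3:3:1 hypothesis (Σ ratio = 16, N = 1759):
  tall purple-flowered: 1759 × 9/16 = 989.4375
  tall white-flowered: 1759 × 3/16 = 329.8125
  dwarf purple-flowered: 1759 × 3/16 = 329.8125
  dwarf white-flowered: 1759 × 1/16 = 109.9375
χ² = Σ (O − E)² / E
  tall purple-flowered: (937 − 989.4375)² / 989.4375 = 2.7790
  tall white-flowered: (312 − 329.8125)² / 329.8125 = 0.9620
  dwarf purple-flowered: (357 − 329.8125)² / 329.8125 = 2.2412
  dwarf white-flowered: (153 − 109.9375)² / 109.9375 = 16.8676
χ² = 2.7790 + 0.9620 + 2.2412 + 16.8676 = 22.8498 ≈ 22.850
Degrees of freedom = 4 − 1 = 3; critical value at α = 0.01 is 11.345.
Since 22.850 > 11.345, we reject the null hypothesis — the data do not fit the 9:3:3:1 ratio.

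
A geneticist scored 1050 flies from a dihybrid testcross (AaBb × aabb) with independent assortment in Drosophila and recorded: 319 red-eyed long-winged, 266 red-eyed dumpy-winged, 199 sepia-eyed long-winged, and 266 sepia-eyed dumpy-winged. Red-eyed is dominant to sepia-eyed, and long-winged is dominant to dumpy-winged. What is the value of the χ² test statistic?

27.615

A dihybrid testcross with independent assortment gives a 1:1:1:1 ratio.
Expected counts for N = 1050 under a 1:1:1:1 ratio (total parts = 4):
  red-eyed long-winged: 1050 × 1/4 = 262.5
  red-eyed dumpy-winged: 1050 × 1/4 = 262.5
  sepia-eyed long-winged: 1050 × 1/4 = 262.5
  sepia-eyed dumpy-winged: 1050 × 1/4 = 262.5
χ² = Σ (O − E)² / E
  red-eyed long-winged: (319 − 262.5)² / 262.5 = 12.1610
  red-eyed dumpy-winged: (266 − 262.5)² / 262.5 = 0.0467
  sepia-eyed long-winged: (199 − 262.5)² / 262.5 = 15.3610
  sepia-eyed dumpy-winged: (266 − 262.5)² / 262.5 = 0.0467
χ² = 12.1610 + 0.0467 + 15.3610 + 0.0467 = 27.6154 ≈ 27.615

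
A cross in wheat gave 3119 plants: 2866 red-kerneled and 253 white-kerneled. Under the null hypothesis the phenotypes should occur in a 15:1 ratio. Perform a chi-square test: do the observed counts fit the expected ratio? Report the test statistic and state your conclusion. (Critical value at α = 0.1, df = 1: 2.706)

18.447; not consistent

Total ratio parts = 16. Expected numbers out of 3119:
  red-kerneled: 3119 × 15/16 = 2924.0625
  white-kerneled: 3119 × 1/16 = 194.9375
χ² = Σ (O − E)² / E
  red-kerneled: (2866 − 2924.0625)² / 2924.0625 = 1.1529
  white-kerneled: (253 − 194.9375)² / 194.9375 = 17.2940
χ² = 1.1529 + 17.2940 = 18.4469 ≈ 18.447
Degrees of freedom = 2 − 1 = 1; critical value at α = 0.1 is 2.706.
Since 18.447 > 2.706, we reject the null hypothesis — the data do not fit the 15:1 ratio.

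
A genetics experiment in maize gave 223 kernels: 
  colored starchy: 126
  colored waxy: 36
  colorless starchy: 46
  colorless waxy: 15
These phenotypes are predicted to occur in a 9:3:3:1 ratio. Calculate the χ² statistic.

Under the 9:3:3:1 hypothesis (Σ ratio = 16, N = 223):
  colored starchy: 223 × 9/16 = 125.4375
  colored waxy: 223 × 3/16 = 41.8125
  colorless starchy: 223 × 3/16 = 41.8125
  colorless waxy: 223 × 1/16 = 13.9375
χ² = Σ (O − E)² / E
  colored starchy: (126 − 125.4375)² / 125.4375 = 0.0025
  colored waxy: (36 − 41.8125)² / 41.8125 = 0.8080
  colorless starchy: (46 − 41.8125)² / 41.8125 = 0.4194
  colorless waxy: (15 − 13.9375)² / 13.9375 = 0.0810
χ² = 0.0025 + 0.8080 + 0.4194 + 0.0810 = 1.3109 ≈ 1.311

1.311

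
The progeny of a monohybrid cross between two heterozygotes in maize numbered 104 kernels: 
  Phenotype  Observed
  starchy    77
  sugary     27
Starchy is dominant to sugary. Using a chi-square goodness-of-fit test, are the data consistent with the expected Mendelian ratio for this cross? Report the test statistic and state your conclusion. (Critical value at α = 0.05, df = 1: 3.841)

0.051; consistent

For a monohybrid cross between heterozygotes with complete dominance, the expected phenotypic ratio is 3:1.
The 3:1 ratio has 4 parts, so with N = 104 the expected counts are:
  starchy: 104 × 3/4 = 78
  sugary: 104 × 1/4 = 26
χ² = Σ (O − E)² / E
  starchy: (77 − 78)² / 78 = 0.0128
  sugary: (27 − 26)² / 26 = 0.0385
χ² = 0.0128 + 0.0385 = 0.0513 ≈ 0.051
Degrees of freedom = 2 − 1 = 1; critical value at α = 0.05 is 3.841.
Since 0.051 < 3.841, we fail to reject the null hypothesis — the data are consistent with the 3:1 ratio.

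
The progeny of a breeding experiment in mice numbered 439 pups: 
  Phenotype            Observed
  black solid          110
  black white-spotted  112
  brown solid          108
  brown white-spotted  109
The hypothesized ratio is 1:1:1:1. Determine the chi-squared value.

Total ratio parts = 4. Expected numbers out of 439:
  black solid: 439 × 1/4 = 109.75
  black white-spotted: 439 × 1/4 = 109.75
  brown solid: 439 × 1/4 = 109.75
  brown white-spotted: 439 × 1/4 = 109.75
χ² = Σ (O − E)² / E
  black solid: (110 − 109.75)² / 109.75 = 0.0006
  black white-spotted: (112 − 109.75)² / 109.75 = 0.0461
  brown solid: (108 − 109.75)² / 109.75 = 0.0279
  brown white-spotted: (109 − 109.75)² / 109.75 = 0.0051
χ² = 0.0006 + 0.0461 + 0.0279 + 0.0051 = 0.0797 ≈ 0.080

0.080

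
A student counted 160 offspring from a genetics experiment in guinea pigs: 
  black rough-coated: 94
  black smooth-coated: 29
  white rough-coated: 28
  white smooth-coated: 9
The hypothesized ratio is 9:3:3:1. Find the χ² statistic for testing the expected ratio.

0.444

Expected counts for N = 160 under a 9:3:3:1 ratio (total parts = 16):
  black rough-coated: 160 × 9/16 = 90
  black smooth-coated: 160 × 3/16 = 30
  white rough-coated: 160 × 3/16 = 30
  white smooth-coated: 160 × 1/16 = 10
χ² = Σ (O − E)² / E
  black rough-coated: (94 − 90)² / 90 = 0.1778
  black smooth-coated: (29 − 30)² / 30 = 0.0333
  white rough-coated: (28 − 30)² / 30 = 0.1333
  white smooth-coated: (9 − 10)² / 10 = 0.1000
χ² = 0.1778 + 0.0333 + 0.1333 + 0.1000 = 0.4444 ≈ 0.444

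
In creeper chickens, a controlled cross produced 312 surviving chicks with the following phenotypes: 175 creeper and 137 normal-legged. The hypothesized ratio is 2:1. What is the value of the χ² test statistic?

15.707

The 2:1 ratio has 3 parts, so with N = 312 the expected counts are:
  creeper: 312 × 2/3 = 208
  normal-legged: 312 × 1/3 = 104
χ² = Σ (O − E)² / E
  creeper: (175 − 208)² / 208 = 5.2356
  normal-legged: (137 − 104)² / 104 = 10.4712
χ² = 5.2356 + 10.4712 = 15.7068 ≈ 15.707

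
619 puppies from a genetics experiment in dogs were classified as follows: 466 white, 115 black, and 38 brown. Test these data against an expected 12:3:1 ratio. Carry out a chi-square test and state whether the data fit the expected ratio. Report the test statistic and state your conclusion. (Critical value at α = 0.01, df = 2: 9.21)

The 12:3:1 ratio has 16 parts, so with N = 619 the expected counts are:
  white: 619 × 12/16 = 464.25
  black: 619 × 3/16 = 116.0625
  brown: 619 × 1/16 = 38.6875
χ² = Σ (O − E)² / E
  white: (466 − 464.25)² / 464.25 = 0.0066
  black: (115 − 116.0625)² / 116.0625 = 0.0097
  brown: (38 − 38.6875)² / 38.6875 = 0.0122
χ² = 0.0066 + 0.0097 + 0.0122 = 0.0285 ≈ 0.029
Degrees of freedom = 3 − 1 = 2; critical value at α = 0.01 is 9.21.
Since 0.029 < 9.21, we fail to reject the null hypothesis — the data are consistent with the 12:3:1 ratio.

0.029; consistent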